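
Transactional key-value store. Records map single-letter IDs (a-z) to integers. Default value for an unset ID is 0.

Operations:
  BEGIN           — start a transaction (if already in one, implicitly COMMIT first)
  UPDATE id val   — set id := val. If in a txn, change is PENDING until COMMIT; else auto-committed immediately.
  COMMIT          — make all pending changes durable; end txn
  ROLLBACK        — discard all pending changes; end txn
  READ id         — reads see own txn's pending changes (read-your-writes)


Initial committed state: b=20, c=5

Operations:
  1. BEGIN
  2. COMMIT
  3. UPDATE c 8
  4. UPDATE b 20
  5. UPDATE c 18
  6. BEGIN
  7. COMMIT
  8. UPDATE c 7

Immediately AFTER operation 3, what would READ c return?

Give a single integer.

Initial committed: {b=20, c=5}
Op 1: BEGIN: in_txn=True, pending={}
Op 2: COMMIT: merged [] into committed; committed now {b=20, c=5}
Op 3: UPDATE c=8 (auto-commit; committed c=8)
After op 3: visible(c) = 8 (pending={}, committed={b=20, c=8})

Answer: 8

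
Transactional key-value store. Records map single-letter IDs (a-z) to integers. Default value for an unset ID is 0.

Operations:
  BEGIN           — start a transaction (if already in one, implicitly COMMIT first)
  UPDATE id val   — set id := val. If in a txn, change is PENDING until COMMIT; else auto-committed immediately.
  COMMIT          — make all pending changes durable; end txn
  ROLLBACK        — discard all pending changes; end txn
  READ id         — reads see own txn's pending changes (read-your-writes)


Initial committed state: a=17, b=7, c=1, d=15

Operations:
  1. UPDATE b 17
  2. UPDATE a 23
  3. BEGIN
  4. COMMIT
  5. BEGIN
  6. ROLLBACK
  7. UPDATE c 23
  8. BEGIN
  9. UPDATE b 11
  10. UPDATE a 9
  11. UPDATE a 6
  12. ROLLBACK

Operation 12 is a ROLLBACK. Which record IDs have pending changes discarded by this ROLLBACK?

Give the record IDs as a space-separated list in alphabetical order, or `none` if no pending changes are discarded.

Initial committed: {a=17, b=7, c=1, d=15}
Op 1: UPDATE b=17 (auto-commit; committed b=17)
Op 2: UPDATE a=23 (auto-commit; committed a=23)
Op 3: BEGIN: in_txn=True, pending={}
Op 4: COMMIT: merged [] into committed; committed now {a=23, b=17, c=1, d=15}
Op 5: BEGIN: in_txn=True, pending={}
Op 6: ROLLBACK: discarded pending []; in_txn=False
Op 7: UPDATE c=23 (auto-commit; committed c=23)
Op 8: BEGIN: in_txn=True, pending={}
Op 9: UPDATE b=11 (pending; pending now {b=11})
Op 10: UPDATE a=9 (pending; pending now {a=9, b=11})
Op 11: UPDATE a=6 (pending; pending now {a=6, b=11})
Op 12: ROLLBACK: discarded pending ['a', 'b']; in_txn=False
ROLLBACK at op 12 discards: ['a', 'b']

Answer: a b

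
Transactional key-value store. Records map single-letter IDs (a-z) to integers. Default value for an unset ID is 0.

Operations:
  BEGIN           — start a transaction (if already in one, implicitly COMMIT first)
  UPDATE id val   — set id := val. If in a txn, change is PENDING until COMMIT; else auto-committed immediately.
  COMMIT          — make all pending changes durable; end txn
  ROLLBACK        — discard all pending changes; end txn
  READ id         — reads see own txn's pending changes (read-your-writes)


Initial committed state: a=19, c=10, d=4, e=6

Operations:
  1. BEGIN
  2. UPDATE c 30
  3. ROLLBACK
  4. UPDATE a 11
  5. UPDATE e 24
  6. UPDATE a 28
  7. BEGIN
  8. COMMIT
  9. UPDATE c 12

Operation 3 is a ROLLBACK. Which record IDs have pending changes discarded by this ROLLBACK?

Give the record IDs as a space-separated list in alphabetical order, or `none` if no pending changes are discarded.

Initial committed: {a=19, c=10, d=4, e=6}
Op 1: BEGIN: in_txn=True, pending={}
Op 2: UPDATE c=30 (pending; pending now {c=30})
Op 3: ROLLBACK: discarded pending ['c']; in_txn=False
Op 4: UPDATE a=11 (auto-commit; committed a=11)
Op 5: UPDATE e=24 (auto-commit; committed e=24)
Op 6: UPDATE a=28 (auto-commit; committed a=28)
Op 7: BEGIN: in_txn=True, pending={}
Op 8: COMMIT: merged [] into committed; committed now {a=28, c=10, d=4, e=24}
Op 9: UPDATE c=12 (auto-commit; committed c=12)
ROLLBACK at op 3 discards: ['c']

Answer: c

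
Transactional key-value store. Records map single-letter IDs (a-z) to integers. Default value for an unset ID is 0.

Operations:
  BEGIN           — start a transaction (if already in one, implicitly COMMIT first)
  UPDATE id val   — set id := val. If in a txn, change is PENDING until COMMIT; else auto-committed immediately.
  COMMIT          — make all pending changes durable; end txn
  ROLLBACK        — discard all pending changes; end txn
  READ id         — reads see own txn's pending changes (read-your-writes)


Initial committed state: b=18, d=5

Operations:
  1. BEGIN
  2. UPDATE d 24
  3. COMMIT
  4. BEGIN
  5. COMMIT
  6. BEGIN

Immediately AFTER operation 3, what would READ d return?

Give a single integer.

Initial committed: {b=18, d=5}
Op 1: BEGIN: in_txn=True, pending={}
Op 2: UPDATE d=24 (pending; pending now {d=24})
Op 3: COMMIT: merged ['d'] into committed; committed now {b=18, d=24}
After op 3: visible(d) = 24 (pending={}, committed={b=18, d=24})

Answer: 24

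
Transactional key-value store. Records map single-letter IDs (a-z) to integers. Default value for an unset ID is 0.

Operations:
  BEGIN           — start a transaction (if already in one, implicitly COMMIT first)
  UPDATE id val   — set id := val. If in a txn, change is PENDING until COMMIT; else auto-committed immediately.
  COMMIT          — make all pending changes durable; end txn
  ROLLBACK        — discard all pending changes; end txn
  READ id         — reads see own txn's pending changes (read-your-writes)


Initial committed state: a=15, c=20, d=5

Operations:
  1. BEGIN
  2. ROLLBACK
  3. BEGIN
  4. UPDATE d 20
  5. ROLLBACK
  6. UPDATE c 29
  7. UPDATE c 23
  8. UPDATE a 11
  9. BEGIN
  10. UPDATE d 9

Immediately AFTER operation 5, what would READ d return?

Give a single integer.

Answer: 5

Derivation:
Initial committed: {a=15, c=20, d=5}
Op 1: BEGIN: in_txn=True, pending={}
Op 2: ROLLBACK: discarded pending []; in_txn=False
Op 3: BEGIN: in_txn=True, pending={}
Op 4: UPDATE d=20 (pending; pending now {d=20})
Op 5: ROLLBACK: discarded pending ['d']; in_txn=False
After op 5: visible(d) = 5 (pending={}, committed={a=15, c=20, d=5})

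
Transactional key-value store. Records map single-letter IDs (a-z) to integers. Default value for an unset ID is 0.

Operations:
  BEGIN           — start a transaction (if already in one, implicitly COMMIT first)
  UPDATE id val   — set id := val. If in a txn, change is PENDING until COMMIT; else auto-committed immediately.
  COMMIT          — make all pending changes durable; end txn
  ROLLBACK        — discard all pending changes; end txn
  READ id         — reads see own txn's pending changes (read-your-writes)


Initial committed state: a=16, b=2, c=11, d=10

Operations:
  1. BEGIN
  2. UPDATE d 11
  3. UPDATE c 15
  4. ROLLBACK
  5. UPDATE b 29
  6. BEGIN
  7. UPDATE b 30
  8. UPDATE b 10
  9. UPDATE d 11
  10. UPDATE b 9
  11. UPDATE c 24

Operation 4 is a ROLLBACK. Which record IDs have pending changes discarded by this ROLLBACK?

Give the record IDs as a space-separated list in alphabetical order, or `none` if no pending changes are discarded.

Answer: c d

Derivation:
Initial committed: {a=16, b=2, c=11, d=10}
Op 1: BEGIN: in_txn=True, pending={}
Op 2: UPDATE d=11 (pending; pending now {d=11})
Op 3: UPDATE c=15 (pending; pending now {c=15, d=11})
Op 4: ROLLBACK: discarded pending ['c', 'd']; in_txn=False
Op 5: UPDATE b=29 (auto-commit; committed b=29)
Op 6: BEGIN: in_txn=True, pending={}
Op 7: UPDATE b=30 (pending; pending now {b=30})
Op 8: UPDATE b=10 (pending; pending now {b=10})
Op 9: UPDATE d=11 (pending; pending now {b=10, d=11})
Op 10: UPDATE b=9 (pending; pending now {b=9, d=11})
Op 11: UPDATE c=24 (pending; pending now {b=9, c=24, d=11})
ROLLBACK at op 4 discards: ['c', 'd']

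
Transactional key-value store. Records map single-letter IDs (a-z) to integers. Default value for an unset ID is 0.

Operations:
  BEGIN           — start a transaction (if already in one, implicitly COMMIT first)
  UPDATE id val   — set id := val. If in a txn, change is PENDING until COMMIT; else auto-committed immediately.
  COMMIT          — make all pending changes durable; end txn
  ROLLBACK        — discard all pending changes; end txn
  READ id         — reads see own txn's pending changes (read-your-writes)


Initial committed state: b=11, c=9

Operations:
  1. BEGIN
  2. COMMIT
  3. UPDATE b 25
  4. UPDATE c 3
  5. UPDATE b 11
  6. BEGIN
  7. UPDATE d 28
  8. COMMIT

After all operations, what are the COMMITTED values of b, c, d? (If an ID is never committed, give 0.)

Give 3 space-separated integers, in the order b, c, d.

Initial committed: {b=11, c=9}
Op 1: BEGIN: in_txn=True, pending={}
Op 2: COMMIT: merged [] into committed; committed now {b=11, c=9}
Op 3: UPDATE b=25 (auto-commit; committed b=25)
Op 4: UPDATE c=3 (auto-commit; committed c=3)
Op 5: UPDATE b=11 (auto-commit; committed b=11)
Op 6: BEGIN: in_txn=True, pending={}
Op 7: UPDATE d=28 (pending; pending now {d=28})
Op 8: COMMIT: merged ['d'] into committed; committed now {b=11, c=3, d=28}
Final committed: {b=11, c=3, d=28}

Answer: 11 3 28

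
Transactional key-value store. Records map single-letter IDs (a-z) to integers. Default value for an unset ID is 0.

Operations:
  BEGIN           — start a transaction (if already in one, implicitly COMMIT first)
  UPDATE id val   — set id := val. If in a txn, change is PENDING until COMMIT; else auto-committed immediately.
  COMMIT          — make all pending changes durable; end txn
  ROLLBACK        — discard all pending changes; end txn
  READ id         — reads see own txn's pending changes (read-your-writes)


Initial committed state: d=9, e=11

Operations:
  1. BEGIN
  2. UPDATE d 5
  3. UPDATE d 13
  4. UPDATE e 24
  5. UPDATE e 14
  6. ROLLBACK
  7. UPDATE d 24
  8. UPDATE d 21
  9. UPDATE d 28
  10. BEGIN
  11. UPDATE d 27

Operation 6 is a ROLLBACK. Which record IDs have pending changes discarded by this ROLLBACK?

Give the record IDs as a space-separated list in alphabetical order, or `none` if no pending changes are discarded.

Initial committed: {d=9, e=11}
Op 1: BEGIN: in_txn=True, pending={}
Op 2: UPDATE d=5 (pending; pending now {d=5})
Op 3: UPDATE d=13 (pending; pending now {d=13})
Op 4: UPDATE e=24 (pending; pending now {d=13, e=24})
Op 5: UPDATE e=14 (pending; pending now {d=13, e=14})
Op 6: ROLLBACK: discarded pending ['d', 'e']; in_txn=False
Op 7: UPDATE d=24 (auto-commit; committed d=24)
Op 8: UPDATE d=21 (auto-commit; committed d=21)
Op 9: UPDATE d=28 (auto-commit; committed d=28)
Op 10: BEGIN: in_txn=True, pending={}
Op 11: UPDATE d=27 (pending; pending now {d=27})
ROLLBACK at op 6 discards: ['d', 'e']

Answer: d e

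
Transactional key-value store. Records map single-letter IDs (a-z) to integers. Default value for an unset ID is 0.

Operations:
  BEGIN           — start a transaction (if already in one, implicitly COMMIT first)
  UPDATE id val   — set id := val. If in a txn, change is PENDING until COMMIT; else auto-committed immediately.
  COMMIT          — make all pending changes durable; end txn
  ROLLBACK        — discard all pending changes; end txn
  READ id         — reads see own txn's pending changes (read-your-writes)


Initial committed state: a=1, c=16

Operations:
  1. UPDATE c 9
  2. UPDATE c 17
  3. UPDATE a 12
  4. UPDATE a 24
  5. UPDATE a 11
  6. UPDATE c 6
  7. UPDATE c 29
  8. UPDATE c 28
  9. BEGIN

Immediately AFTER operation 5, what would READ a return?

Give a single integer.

Answer: 11

Derivation:
Initial committed: {a=1, c=16}
Op 1: UPDATE c=9 (auto-commit; committed c=9)
Op 2: UPDATE c=17 (auto-commit; committed c=17)
Op 3: UPDATE a=12 (auto-commit; committed a=12)
Op 4: UPDATE a=24 (auto-commit; committed a=24)
Op 5: UPDATE a=11 (auto-commit; committed a=11)
After op 5: visible(a) = 11 (pending={}, committed={a=11, c=17})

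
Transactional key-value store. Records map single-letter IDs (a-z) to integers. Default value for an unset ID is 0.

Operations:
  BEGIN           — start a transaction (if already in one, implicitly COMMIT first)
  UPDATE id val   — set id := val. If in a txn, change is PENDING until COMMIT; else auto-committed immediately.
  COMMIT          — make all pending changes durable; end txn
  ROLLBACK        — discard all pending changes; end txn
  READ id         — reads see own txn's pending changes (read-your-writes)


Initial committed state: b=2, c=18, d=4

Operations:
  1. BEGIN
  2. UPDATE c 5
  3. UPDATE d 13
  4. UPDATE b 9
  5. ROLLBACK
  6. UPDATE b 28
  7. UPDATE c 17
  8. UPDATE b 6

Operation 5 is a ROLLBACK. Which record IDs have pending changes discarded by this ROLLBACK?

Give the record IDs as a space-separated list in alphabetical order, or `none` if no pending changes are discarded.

Answer: b c d

Derivation:
Initial committed: {b=2, c=18, d=4}
Op 1: BEGIN: in_txn=True, pending={}
Op 2: UPDATE c=5 (pending; pending now {c=5})
Op 3: UPDATE d=13 (pending; pending now {c=5, d=13})
Op 4: UPDATE b=9 (pending; pending now {b=9, c=5, d=13})
Op 5: ROLLBACK: discarded pending ['b', 'c', 'd']; in_txn=False
Op 6: UPDATE b=28 (auto-commit; committed b=28)
Op 7: UPDATE c=17 (auto-commit; committed c=17)
Op 8: UPDATE b=6 (auto-commit; committed b=6)
ROLLBACK at op 5 discards: ['b', 'c', 'd']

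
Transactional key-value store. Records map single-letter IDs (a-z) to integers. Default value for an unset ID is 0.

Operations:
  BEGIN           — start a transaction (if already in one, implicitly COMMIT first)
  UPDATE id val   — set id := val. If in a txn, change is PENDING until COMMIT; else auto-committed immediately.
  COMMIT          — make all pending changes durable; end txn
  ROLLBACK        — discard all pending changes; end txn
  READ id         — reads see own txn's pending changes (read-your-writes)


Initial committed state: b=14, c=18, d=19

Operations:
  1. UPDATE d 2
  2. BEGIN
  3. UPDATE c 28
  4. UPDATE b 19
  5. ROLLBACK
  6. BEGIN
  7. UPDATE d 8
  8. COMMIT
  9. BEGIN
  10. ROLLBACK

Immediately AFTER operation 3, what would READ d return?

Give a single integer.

Initial committed: {b=14, c=18, d=19}
Op 1: UPDATE d=2 (auto-commit; committed d=2)
Op 2: BEGIN: in_txn=True, pending={}
Op 3: UPDATE c=28 (pending; pending now {c=28})
After op 3: visible(d) = 2 (pending={c=28}, committed={b=14, c=18, d=2})

Answer: 2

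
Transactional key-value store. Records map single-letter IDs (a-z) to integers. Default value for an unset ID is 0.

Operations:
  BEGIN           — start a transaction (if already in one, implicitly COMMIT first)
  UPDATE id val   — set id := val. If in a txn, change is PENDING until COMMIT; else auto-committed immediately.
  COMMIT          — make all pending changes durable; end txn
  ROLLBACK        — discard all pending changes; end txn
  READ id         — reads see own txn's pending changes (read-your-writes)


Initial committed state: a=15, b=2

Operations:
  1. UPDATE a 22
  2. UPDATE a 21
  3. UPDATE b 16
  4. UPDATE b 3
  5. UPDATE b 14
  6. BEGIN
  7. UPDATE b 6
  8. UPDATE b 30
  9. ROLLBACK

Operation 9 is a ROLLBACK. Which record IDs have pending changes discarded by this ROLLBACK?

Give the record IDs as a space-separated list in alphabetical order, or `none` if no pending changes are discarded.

Initial committed: {a=15, b=2}
Op 1: UPDATE a=22 (auto-commit; committed a=22)
Op 2: UPDATE a=21 (auto-commit; committed a=21)
Op 3: UPDATE b=16 (auto-commit; committed b=16)
Op 4: UPDATE b=3 (auto-commit; committed b=3)
Op 5: UPDATE b=14 (auto-commit; committed b=14)
Op 6: BEGIN: in_txn=True, pending={}
Op 7: UPDATE b=6 (pending; pending now {b=6})
Op 8: UPDATE b=30 (pending; pending now {b=30})
Op 9: ROLLBACK: discarded pending ['b']; in_txn=False
ROLLBACK at op 9 discards: ['b']

Answer: b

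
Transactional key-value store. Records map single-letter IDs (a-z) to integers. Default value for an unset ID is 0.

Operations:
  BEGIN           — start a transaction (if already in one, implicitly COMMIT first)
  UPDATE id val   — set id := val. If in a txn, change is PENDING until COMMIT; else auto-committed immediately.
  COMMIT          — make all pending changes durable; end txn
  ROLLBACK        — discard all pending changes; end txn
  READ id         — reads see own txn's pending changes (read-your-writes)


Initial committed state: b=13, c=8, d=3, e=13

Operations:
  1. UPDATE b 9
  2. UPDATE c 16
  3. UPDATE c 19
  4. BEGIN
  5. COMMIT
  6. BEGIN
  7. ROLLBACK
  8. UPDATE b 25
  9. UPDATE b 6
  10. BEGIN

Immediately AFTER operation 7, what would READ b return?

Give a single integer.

Answer: 9

Derivation:
Initial committed: {b=13, c=8, d=3, e=13}
Op 1: UPDATE b=9 (auto-commit; committed b=9)
Op 2: UPDATE c=16 (auto-commit; committed c=16)
Op 3: UPDATE c=19 (auto-commit; committed c=19)
Op 4: BEGIN: in_txn=True, pending={}
Op 5: COMMIT: merged [] into committed; committed now {b=9, c=19, d=3, e=13}
Op 6: BEGIN: in_txn=True, pending={}
Op 7: ROLLBACK: discarded pending []; in_txn=False
After op 7: visible(b) = 9 (pending={}, committed={b=9, c=19, d=3, e=13})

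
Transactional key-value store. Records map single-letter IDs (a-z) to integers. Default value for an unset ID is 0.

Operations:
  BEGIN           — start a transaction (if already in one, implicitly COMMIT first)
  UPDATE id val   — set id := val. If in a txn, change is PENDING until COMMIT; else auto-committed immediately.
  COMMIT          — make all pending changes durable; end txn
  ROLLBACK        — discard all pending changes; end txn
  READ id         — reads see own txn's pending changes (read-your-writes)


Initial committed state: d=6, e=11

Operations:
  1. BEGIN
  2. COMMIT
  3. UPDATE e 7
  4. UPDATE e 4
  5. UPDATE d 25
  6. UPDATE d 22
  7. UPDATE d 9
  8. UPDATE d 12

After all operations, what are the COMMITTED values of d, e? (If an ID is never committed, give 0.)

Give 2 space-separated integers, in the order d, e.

Initial committed: {d=6, e=11}
Op 1: BEGIN: in_txn=True, pending={}
Op 2: COMMIT: merged [] into committed; committed now {d=6, e=11}
Op 3: UPDATE e=7 (auto-commit; committed e=7)
Op 4: UPDATE e=4 (auto-commit; committed e=4)
Op 5: UPDATE d=25 (auto-commit; committed d=25)
Op 6: UPDATE d=22 (auto-commit; committed d=22)
Op 7: UPDATE d=9 (auto-commit; committed d=9)
Op 8: UPDATE d=12 (auto-commit; committed d=12)
Final committed: {d=12, e=4}

Answer: 12 4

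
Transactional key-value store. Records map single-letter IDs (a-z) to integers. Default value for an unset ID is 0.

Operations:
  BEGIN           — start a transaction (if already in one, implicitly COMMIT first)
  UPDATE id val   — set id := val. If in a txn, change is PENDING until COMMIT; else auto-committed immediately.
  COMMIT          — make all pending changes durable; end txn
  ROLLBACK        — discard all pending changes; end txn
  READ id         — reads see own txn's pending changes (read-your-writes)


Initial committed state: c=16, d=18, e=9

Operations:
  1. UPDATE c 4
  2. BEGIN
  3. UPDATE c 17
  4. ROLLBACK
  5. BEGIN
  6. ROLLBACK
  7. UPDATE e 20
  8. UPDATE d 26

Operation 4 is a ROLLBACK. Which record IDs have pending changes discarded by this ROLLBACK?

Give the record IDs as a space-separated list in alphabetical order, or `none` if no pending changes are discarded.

Initial committed: {c=16, d=18, e=9}
Op 1: UPDATE c=4 (auto-commit; committed c=4)
Op 2: BEGIN: in_txn=True, pending={}
Op 3: UPDATE c=17 (pending; pending now {c=17})
Op 4: ROLLBACK: discarded pending ['c']; in_txn=False
Op 5: BEGIN: in_txn=True, pending={}
Op 6: ROLLBACK: discarded pending []; in_txn=False
Op 7: UPDATE e=20 (auto-commit; committed e=20)
Op 8: UPDATE d=26 (auto-commit; committed d=26)
ROLLBACK at op 4 discards: ['c']

Answer: c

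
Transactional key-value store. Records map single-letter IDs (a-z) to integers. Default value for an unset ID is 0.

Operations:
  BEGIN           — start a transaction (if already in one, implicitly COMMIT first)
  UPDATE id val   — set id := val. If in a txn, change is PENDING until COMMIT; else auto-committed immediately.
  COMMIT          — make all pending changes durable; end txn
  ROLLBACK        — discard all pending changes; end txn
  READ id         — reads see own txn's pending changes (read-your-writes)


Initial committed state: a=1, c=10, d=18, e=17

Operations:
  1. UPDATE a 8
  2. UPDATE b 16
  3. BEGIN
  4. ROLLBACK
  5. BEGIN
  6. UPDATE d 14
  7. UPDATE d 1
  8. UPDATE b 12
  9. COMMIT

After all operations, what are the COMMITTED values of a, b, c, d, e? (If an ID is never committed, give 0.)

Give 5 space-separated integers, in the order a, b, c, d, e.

Answer: 8 12 10 1 17

Derivation:
Initial committed: {a=1, c=10, d=18, e=17}
Op 1: UPDATE a=8 (auto-commit; committed a=8)
Op 2: UPDATE b=16 (auto-commit; committed b=16)
Op 3: BEGIN: in_txn=True, pending={}
Op 4: ROLLBACK: discarded pending []; in_txn=False
Op 5: BEGIN: in_txn=True, pending={}
Op 6: UPDATE d=14 (pending; pending now {d=14})
Op 7: UPDATE d=1 (pending; pending now {d=1})
Op 8: UPDATE b=12 (pending; pending now {b=12, d=1})
Op 9: COMMIT: merged ['b', 'd'] into committed; committed now {a=8, b=12, c=10, d=1, e=17}
Final committed: {a=8, b=12, c=10, d=1, e=17}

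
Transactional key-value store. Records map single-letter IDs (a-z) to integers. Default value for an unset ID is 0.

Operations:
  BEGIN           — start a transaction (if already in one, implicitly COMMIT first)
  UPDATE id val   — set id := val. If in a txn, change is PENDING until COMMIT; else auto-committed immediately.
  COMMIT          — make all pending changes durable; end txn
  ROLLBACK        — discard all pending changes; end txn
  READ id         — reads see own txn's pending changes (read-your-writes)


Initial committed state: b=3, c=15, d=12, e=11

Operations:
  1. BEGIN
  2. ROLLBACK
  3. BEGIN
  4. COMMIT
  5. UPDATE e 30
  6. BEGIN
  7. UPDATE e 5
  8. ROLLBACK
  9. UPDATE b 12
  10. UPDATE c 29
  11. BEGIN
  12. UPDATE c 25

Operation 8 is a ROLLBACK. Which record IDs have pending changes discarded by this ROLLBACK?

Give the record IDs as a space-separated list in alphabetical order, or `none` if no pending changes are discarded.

Initial committed: {b=3, c=15, d=12, e=11}
Op 1: BEGIN: in_txn=True, pending={}
Op 2: ROLLBACK: discarded pending []; in_txn=False
Op 3: BEGIN: in_txn=True, pending={}
Op 4: COMMIT: merged [] into committed; committed now {b=3, c=15, d=12, e=11}
Op 5: UPDATE e=30 (auto-commit; committed e=30)
Op 6: BEGIN: in_txn=True, pending={}
Op 7: UPDATE e=5 (pending; pending now {e=5})
Op 8: ROLLBACK: discarded pending ['e']; in_txn=False
Op 9: UPDATE b=12 (auto-commit; committed b=12)
Op 10: UPDATE c=29 (auto-commit; committed c=29)
Op 11: BEGIN: in_txn=True, pending={}
Op 12: UPDATE c=25 (pending; pending now {c=25})
ROLLBACK at op 8 discards: ['e']

Answer: e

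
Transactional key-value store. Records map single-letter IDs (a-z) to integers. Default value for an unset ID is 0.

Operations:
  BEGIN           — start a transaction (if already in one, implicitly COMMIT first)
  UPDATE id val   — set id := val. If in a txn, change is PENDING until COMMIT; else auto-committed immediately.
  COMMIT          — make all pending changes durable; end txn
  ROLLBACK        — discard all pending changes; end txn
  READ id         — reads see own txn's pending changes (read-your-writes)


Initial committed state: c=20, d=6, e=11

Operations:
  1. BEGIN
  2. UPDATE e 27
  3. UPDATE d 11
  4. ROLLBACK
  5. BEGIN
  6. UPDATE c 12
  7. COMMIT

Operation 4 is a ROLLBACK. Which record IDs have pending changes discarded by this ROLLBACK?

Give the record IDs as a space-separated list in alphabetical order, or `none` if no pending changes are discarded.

Initial committed: {c=20, d=6, e=11}
Op 1: BEGIN: in_txn=True, pending={}
Op 2: UPDATE e=27 (pending; pending now {e=27})
Op 3: UPDATE d=11 (pending; pending now {d=11, e=27})
Op 4: ROLLBACK: discarded pending ['d', 'e']; in_txn=False
Op 5: BEGIN: in_txn=True, pending={}
Op 6: UPDATE c=12 (pending; pending now {c=12})
Op 7: COMMIT: merged ['c'] into committed; committed now {c=12, d=6, e=11}
ROLLBACK at op 4 discards: ['d', 'e']

Answer: d e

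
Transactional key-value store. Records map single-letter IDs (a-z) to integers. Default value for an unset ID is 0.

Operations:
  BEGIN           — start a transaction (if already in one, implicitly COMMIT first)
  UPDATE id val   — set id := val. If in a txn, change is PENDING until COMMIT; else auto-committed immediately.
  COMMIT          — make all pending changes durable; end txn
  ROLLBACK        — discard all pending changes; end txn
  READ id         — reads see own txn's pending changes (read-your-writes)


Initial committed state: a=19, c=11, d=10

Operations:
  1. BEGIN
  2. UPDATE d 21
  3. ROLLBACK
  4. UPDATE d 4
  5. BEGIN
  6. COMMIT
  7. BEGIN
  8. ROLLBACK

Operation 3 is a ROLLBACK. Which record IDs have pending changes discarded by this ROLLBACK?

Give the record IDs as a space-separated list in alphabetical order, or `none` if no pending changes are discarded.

Answer: d

Derivation:
Initial committed: {a=19, c=11, d=10}
Op 1: BEGIN: in_txn=True, pending={}
Op 2: UPDATE d=21 (pending; pending now {d=21})
Op 3: ROLLBACK: discarded pending ['d']; in_txn=False
Op 4: UPDATE d=4 (auto-commit; committed d=4)
Op 5: BEGIN: in_txn=True, pending={}
Op 6: COMMIT: merged [] into committed; committed now {a=19, c=11, d=4}
Op 7: BEGIN: in_txn=True, pending={}
Op 8: ROLLBACK: discarded pending []; in_txn=False
ROLLBACK at op 3 discards: ['d']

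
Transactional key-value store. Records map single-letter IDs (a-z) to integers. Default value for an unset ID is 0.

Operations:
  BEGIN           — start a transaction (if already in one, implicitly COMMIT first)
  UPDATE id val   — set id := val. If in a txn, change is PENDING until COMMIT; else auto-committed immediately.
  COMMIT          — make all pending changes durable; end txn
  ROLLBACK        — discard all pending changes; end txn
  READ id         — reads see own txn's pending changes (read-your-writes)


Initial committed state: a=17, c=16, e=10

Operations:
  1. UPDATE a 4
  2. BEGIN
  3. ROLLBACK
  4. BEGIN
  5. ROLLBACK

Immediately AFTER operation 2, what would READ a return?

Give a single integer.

Initial committed: {a=17, c=16, e=10}
Op 1: UPDATE a=4 (auto-commit; committed a=4)
Op 2: BEGIN: in_txn=True, pending={}
After op 2: visible(a) = 4 (pending={}, committed={a=4, c=16, e=10})

Answer: 4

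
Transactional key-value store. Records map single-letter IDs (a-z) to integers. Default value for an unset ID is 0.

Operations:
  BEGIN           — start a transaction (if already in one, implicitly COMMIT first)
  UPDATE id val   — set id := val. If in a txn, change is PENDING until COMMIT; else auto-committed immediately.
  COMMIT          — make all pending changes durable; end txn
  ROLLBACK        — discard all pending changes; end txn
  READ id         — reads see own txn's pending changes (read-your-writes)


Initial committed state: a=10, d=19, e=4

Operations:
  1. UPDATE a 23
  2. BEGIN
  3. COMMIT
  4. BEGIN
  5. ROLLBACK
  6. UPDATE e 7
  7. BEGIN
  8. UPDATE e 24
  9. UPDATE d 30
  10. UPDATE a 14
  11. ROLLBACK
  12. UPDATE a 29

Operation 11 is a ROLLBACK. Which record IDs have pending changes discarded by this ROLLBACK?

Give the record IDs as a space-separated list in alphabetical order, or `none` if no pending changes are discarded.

Initial committed: {a=10, d=19, e=4}
Op 1: UPDATE a=23 (auto-commit; committed a=23)
Op 2: BEGIN: in_txn=True, pending={}
Op 3: COMMIT: merged [] into committed; committed now {a=23, d=19, e=4}
Op 4: BEGIN: in_txn=True, pending={}
Op 5: ROLLBACK: discarded pending []; in_txn=False
Op 6: UPDATE e=7 (auto-commit; committed e=7)
Op 7: BEGIN: in_txn=True, pending={}
Op 8: UPDATE e=24 (pending; pending now {e=24})
Op 9: UPDATE d=30 (pending; pending now {d=30, e=24})
Op 10: UPDATE a=14 (pending; pending now {a=14, d=30, e=24})
Op 11: ROLLBACK: discarded pending ['a', 'd', 'e']; in_txn=False
Op 12: UPDATE a=29 (auto-commit; committed a=29)
ROLLBACK at op 11 discards: ['a', 'd', 'e']

Answer: a d e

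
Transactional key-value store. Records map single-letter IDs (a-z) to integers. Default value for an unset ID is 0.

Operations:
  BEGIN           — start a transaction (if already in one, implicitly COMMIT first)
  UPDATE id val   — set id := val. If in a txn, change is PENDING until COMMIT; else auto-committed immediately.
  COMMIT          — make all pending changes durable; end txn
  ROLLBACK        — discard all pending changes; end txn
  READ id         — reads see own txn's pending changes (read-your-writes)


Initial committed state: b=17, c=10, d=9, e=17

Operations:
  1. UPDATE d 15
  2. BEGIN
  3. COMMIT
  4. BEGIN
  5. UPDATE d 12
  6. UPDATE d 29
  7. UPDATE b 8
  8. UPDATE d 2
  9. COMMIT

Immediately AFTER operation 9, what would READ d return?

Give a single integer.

Answer: 2

Derivation:
Initial committed: {b=17, c=10, d=9, e=17}
Op 1: UPDATE d=15 (auto-commit; committed d=15)
Op 2: BEGIN: in_txn=True, pending={}
Op 3: COMMIT: merged [] into committed; committed now {b=17, c=10, d=15, e=17}
Op 4: BEGIN: in_txn=True, pending={}
Op 5: UPDATE d=12 (pending; pending now {d=12})
Op 6: UPDATE d=29 (pending; pending now {d=29})
Op 7: UPDATE b=8 (pending; pending now {b=8, d=29})
Op 8: UPDATE d=2 (pending; pending now {b=8, d=2})
Op 9: COMMIT: merged ['b', 'd'] into committed; committed now {b=8, c=10, d=2, e=17}
After op 9: visible(d) = 2 (pending={}, committed={b=8, c=10, d=2, e=17})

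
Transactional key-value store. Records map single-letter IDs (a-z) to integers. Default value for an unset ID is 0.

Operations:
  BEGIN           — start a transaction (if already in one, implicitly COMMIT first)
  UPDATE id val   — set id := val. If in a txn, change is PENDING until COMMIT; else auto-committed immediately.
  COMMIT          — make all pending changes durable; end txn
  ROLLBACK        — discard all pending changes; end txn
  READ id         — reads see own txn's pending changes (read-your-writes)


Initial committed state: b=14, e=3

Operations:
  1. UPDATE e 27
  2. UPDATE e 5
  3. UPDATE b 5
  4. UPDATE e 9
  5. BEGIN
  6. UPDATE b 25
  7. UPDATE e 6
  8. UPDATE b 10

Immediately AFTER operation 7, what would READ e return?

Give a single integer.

Initial committed: {b=14, e=3}
Op 1: UPDATE e=27 (auto-commit; committed e=27)
Op 2: UPDATE e=5 (auto-commit; committed e=5)
Op 3: UPDATE b=5 (auto-commit; committed b=5)
Op 4: UPDATE e=9 (auto-commit; committed e=9)
Op 5: BEGIN: in_txn=True, pending={}
Op 6: UPDATE b=25 (pending; pending now {b=25})
Op 7: UPDATE e=6 (pending; pending now {b=25, e=6})
After op 7: visible(e) = 6 (pending={b=25, e=6}, committed={b=5, e=9})

Answer: 6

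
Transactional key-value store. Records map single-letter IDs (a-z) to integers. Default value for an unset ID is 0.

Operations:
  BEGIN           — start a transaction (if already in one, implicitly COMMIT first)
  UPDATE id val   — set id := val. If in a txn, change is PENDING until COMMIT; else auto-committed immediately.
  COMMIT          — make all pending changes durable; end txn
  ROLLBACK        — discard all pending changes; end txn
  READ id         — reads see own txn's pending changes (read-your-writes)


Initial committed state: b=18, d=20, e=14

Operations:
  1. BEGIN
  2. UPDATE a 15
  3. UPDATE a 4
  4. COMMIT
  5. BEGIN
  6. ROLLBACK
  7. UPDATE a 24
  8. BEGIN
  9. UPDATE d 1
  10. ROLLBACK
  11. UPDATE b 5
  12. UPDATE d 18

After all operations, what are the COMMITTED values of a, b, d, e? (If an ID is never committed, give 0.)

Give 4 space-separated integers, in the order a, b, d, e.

Initial committed: {b=18, d=20, e=14}
Op 1: BEGIN: in_txn=True, pending={}
Op 2: UPDATE a=15 (pending; pending now {a=15})
Op 3: UPDATE a=4 (pending; pending now {a=4})
Op 4: COMMIT: merged ['a'] into committed; committed now {a=4, b=18, d=20, e=14}
Op 5: BEGIN: in_txn=True, pending={}
Op 6: ROLLBACK: discarded pending []; in_txn=False
Op 7: UPDATE a=24 (auto-commit; committed a=24)
Op 8: BEGIN: in_txn=True, pending={}
Op 9: UPDATE d=1 (pending; pending now {d=1})
Op 10: ROLLBACK: discarded pending ['d']; in_txn=False
Op 11: UPDATE b=5 (auto-commit; committed b=5)
Op 12: UPDATE d=18 (auto-commit; committed d=18)
Final committed: {a=24, b=5, d=18, e=14}

Answer: 24 5 18 14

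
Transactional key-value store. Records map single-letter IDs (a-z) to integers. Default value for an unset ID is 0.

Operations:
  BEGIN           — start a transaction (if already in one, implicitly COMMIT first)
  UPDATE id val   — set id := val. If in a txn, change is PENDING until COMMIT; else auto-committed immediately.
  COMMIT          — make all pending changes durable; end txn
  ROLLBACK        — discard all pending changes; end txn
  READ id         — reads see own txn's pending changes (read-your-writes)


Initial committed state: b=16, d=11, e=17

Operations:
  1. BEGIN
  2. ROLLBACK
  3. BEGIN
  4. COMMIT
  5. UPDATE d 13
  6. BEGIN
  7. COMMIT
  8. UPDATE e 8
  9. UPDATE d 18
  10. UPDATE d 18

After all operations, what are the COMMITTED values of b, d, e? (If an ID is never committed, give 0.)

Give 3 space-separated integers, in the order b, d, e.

Answer: 16 18 8

Derivation:
Initial committed: {b=16, d=11, e=17}
Op 1: BEGIN: in_txn=True, pending={}
Op 2: ROLLBACK: discarded pending []; in_txn=False
Op 3: BEGIN: in_txn=True, pending={}
Op 4: COMMIT: merged [] into committed; committed now {b=16, d=11, e=17}
Op 5: UPDATE d=13 (auto-commit; committed d=13)
Op 6: BEGIN: in_txn=True, pending={}
Op 7: COMMIT: merged [] into committed; committed now {b=16, d=13, e=17}
Op 8: UPDATE e=8 (auto-commit; committed e=8)
Op 9: UPDATE d=18 (auto-commit; committed d=18)
Op 10: UPDATE d=18 (auto-commit; committed d=18)
Final committed: {b=16, d=18, e=8}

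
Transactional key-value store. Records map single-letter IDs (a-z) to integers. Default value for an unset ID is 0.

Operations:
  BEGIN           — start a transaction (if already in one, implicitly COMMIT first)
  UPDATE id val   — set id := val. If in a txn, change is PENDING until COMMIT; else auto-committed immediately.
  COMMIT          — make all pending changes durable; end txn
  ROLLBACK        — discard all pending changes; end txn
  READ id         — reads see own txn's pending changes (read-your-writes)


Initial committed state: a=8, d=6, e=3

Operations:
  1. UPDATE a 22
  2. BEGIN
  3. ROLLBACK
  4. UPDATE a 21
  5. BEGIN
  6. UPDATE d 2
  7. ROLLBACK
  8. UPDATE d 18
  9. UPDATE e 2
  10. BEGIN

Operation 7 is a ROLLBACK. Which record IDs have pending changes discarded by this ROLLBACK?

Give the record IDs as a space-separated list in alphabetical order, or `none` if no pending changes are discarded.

Answer: d

Derivation:
Initial committed: {a=8, d=6, e=3}
Op 1: UPDATE a=22 (auto-commit; committed a=22)
Op 2: BEGIN: in_txn=True, pending={}
Op 3: ROLLBACK: discarded pending []; in_txn=False
Op 4: UPDATE a=21 (auto-commit; committed a=21)
Op 5: BEGIN: in_txn=True, pending={}
Op 6: UPDATE d=2 (pending; pending now {d=2})
Op 7: ROLLBACK: discarded pending ['d']; in_txn=False
Op 8: UPDATE d=18 (auto-commit; committed d=18)
Op 9: UPDATE e=2 (auto-commit; committed e=2)
Op 10: BEGIN: in_txn=True, pending={}
ROLLBACK at op 7 discards: ['d']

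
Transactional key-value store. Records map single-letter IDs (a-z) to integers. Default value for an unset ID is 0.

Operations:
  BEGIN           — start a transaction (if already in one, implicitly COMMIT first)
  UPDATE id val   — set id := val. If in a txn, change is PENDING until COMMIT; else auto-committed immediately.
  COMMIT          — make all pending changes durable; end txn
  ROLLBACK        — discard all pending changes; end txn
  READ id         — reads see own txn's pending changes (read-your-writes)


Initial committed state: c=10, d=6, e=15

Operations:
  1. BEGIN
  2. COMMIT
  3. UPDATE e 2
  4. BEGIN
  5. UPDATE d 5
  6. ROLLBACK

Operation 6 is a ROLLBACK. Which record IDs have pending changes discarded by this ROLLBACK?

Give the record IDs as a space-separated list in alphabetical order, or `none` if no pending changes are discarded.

Initial committed: {c=10, d=6, e=15}
Op 1: BEGIN: in_txn=True, pending={}
Op 2: COMMIT: merged [] into committed; committed now {c=10, d=6, e=15}
Op 3: UPDATE e=2 (auto-commit; committed e=2)
Op 4: BEGIN: in_txn=True, pending={}
Op 5: UPDATE d=5 (pending; pending now {d=5})
Op 6: ROLLBACK: discarded pending ['d']; in_txn=False
ROLLBACK at op 6 discards: ['d']

Answer: d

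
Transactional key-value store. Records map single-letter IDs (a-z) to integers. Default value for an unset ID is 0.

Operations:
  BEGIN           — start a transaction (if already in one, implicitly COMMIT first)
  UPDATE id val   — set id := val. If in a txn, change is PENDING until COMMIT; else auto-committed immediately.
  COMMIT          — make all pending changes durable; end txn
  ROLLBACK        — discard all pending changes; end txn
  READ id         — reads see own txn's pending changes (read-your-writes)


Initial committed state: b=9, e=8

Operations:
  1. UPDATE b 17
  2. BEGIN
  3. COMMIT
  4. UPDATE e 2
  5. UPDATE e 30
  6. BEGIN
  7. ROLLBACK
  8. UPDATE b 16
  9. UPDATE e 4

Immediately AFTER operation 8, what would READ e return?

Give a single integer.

Initial committed: {b=9, e=8}
Op 1: UPDATE b=17 (auto-commit; committed b=17)
Op 2: BEGIN: in_txn=True, pending={}
Op 3: COMMIT: merged [] into committed; committed now {b=17, e=8}
Op 4: UPDATE e=2 (auto-commit; committed e=2)
Op 5: UPDATE e=30 (auto-commit; committed e=30)
Op 6: BEGIN: in_txn=True, pending={}
Op 7: ROLLBACK: discarded pending []; in_txn=False
Op 8: UPDATE b=16 (auto-commit; committed b=16)
After op 8: visible(e) = 30 (pending={}, committed={b=16, e=30})

Answer: 30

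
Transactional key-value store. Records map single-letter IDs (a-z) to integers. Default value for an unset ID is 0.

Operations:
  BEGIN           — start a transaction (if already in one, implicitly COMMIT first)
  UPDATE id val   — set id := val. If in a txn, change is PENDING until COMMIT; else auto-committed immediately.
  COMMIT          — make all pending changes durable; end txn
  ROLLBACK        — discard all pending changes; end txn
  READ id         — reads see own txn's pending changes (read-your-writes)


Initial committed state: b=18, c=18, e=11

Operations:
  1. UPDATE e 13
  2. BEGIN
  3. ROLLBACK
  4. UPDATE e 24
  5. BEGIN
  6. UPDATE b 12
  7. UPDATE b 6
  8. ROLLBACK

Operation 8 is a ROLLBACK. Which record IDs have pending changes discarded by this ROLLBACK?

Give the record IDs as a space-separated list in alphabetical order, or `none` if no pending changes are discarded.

Initial committed: {b=18, c=18, e=11}
Op 1: UPDATE e=13 (auto-commit; committed e=13)
Op 2: BEGIN: in_txn=True, pending={}
Op 3: ROLLBACK: discarded pending []; in_txn=False
Op 4: UPDATE e=24 (auto-commit; committed e=24)
Op 5: BEGIN: in_txn=True, pending={}
Op 6: UPDATE b=12 (pending; pending now {b=12})
Op 7: UPDATE b=6 (pending; pending now {b=6})
Op 8: ROLLBACK: discarded pending ['b']; in_txn=False
ROLLBACK at op 8 discards: ['b']

Answer: b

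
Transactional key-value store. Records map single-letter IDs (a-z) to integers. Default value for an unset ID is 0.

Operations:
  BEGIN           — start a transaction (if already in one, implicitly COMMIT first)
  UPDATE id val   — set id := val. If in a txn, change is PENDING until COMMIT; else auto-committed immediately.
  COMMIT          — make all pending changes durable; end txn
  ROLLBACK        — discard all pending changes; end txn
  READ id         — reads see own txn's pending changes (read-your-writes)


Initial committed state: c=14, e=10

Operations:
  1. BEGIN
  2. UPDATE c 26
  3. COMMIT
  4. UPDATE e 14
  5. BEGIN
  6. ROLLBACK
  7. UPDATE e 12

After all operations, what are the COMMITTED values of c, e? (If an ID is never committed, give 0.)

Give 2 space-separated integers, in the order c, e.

Initial committed: {c=14, e=10}
Op 1: BEGIN: in_txn=True, pending={}
Op 2: UPDATE c=26 (pending; pending now {c=26})
Op 3: COMMIT: merged ['c'] into committed; committed now {c=26, e=10}
Op 4: UPDATE e=14 (auto-commit; committed e=14)
Op 5: BEGIN: in_txn=True, pending={}
Op 6: ROLLBACK: discarded pending []; in_txn=False
Op 7: UPDATE e=12 (auto-commit; committed e=12)
Final committed: {c=26, e=12}

Answer: 26 12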